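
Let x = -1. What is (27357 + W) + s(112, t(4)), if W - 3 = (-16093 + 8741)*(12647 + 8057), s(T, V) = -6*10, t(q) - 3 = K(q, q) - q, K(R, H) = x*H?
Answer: -152188508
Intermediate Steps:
K(R, H) = -H
t(q) = 3 - 2*q (t(q) = 3 + (-q - q) = 3 - 2*q)
s(T, V) = -60
W = -152215805 (W = 3 + (-16093 + 8741)*(12647 + 8057) = 3 - 7352*20704 = 3 - 152215808 = -152215805)
(27357 + W) + s(112, t(4)) = (27357 - 152215805) - 60 = -152188448 - 60 = -152188508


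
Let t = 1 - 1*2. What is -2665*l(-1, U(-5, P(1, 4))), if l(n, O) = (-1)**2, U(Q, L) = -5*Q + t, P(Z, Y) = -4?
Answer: -2665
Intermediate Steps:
t = -1 (t = 1 - 2 = -1)
U(Q, L) = -1 - 5*Q (U(Q, L) = -5*Q - 1 = -1 - 5*Q)
l(n, O) = 1
-2665*l(-1, U(-5, P(1, 4))) = -2665*1 = -2665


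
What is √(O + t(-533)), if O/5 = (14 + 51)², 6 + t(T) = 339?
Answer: √21458 ≈ 146.49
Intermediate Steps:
t(T) = 333 (t(T) = -6 + 339 = 333)
O = 21125 (O = 5*(14 + 51)² = 5*65² = 5*4225 = 21125)
√(O + t(-533)) = √(21125 + 333) = √21458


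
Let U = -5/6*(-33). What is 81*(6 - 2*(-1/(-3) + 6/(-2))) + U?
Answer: 1891/2 ≈ 945.50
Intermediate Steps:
U = 55/2 (U = -5*⅙*(-33) = -⅚*(-33) = 55/2 ≈ 27.500)
81*(6 - 2*(-1/(-3) + 6/(-2))) + U = 81*(6 - 2*(-1/(-3) + 6/(-2))) + 55/2 = 81*(6 - 2*(-1*(-⅓) + 6*(-½))) + 55/2 = 81*(6 - 2*(⅓ - 3)) + 55/2 = 81*(6 - 2*(-8/3)) + 55/2 = 81*(6 + 16/3) + 55/2 = 81*(34/3) + 55/2 = 918 + 55/2 = 1891/2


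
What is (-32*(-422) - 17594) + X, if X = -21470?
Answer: -25560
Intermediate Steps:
(-32*(-422) - 17594) + X = (-32*(-422) - 17594) - 21470 = (13504 - 17594) - 21470 = -4090 - 21470 = -25560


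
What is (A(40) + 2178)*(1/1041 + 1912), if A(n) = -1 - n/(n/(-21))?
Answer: 4374883814/1041 ≈ 4.2026e+6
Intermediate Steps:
A(n) = 20 (A(n) = -1 - n/(n*(-1/21)) = -1 - n/((-n/21)) = -1 - n*(-21/n) = -1 - 1*(-21) = -1 + 21 = 20)
(A(40) + 2178)*(1/1041 + 1912) = (20 + 2178)*(1/1041 + 1912) = 2198*(1/1041 + 1912) = 2198*(1990393/1041) = 4374883814/1041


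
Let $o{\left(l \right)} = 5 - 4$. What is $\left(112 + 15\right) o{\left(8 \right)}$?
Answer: $127$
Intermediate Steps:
$o{\left(l \right)} = 1$ ($o{\left(l \right)} = 5 - 4 = 1$)
$\left(112 + 15\right) o{\left(8 \right)} = \left(112 + 15\right) 1 = 127 \cdot 1 = 127$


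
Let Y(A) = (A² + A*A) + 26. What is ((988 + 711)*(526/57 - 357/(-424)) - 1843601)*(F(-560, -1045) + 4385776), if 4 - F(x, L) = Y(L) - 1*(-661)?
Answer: -32386629640915121/8056 ≈ -4.0202e+12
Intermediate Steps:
Y(A) = 26 + 2*A² (Y(A) = (A² + A²) + 26 = 2*A² + 26 = 26 + 2*A²)
F(x, L) = -683 - 2*L² (F(x, L) = 4 - ((26 + 2*L²) - 1*(-661)) = 4 - ((26 + 2*L²) + 661) = 4 - (687 + 2*L²) = 4 + (-687 - 2*L²) = -683 - 2*L²)
((988 + 711)*(526/57 - 357/(-424)) - 1843601)*(F(-560, -1045) + 4385776) = ((988 + 711)*(526/57 - 357/(-424)) - 1843601)*((-683 - 2*(-1045)²) + 4385776) = (1699*(526*(1/57) - 357*(-1/424)) - 1843601)*((-683 - 2*1092025) + 4385776) = (1699*(526/57 + 357/424) - 1843601)*((-683 - 2184050) + 4385776) = (1699*(243373/24168) - 1843601)*(-2184733 + 4385776) = (413490727/24168 - 1843601)*2201043 = -44142658241/24168*2201043 = -32386629640915121/8056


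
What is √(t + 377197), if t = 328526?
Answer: √705723 ≈ 840.07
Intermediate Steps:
√(t + 377197) = √(328526 + 377197) = √705723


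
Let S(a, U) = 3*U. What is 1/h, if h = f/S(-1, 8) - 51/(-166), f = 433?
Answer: 1992/36551 ≈ 0.054499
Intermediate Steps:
h = 36551/1992 (h = 433/((3*8)) - 51/(-166) = 433/24 - 51*(-1/166) = 433*(1/24) + 51/166 = 433/24 + 51/166 = 36551/1992 ≈ 18.349)
1/h = 1/(36551/1992) = 1992/36551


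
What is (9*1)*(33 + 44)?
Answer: 693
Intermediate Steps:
(9*1)*(33 + 44) = 9*77 = 693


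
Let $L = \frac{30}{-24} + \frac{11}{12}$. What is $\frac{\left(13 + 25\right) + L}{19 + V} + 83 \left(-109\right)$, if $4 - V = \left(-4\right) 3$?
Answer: $- \frac{949822}{105} \approx -9045.9$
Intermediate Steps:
$V = 16$ ($V = 4 - \left(-4\right) 3 = 4 - -12 = 4 + 12 = 16$)
$L = - \frac{1}{3}$ ($L = 30 \left(- \frac{1}{24}\right) + 11 \cdot \frac{1}{12} = - \frac{5}{4} + \frac{11}{12} = - \frac{1}{3} \approx -0.33333$)
$\frac{\left(13 + 25\right) + L}{19 + V} + 83 \left(-109\right) = \frac{\left(13 + 25\right) - \frac{1}{3}}{19 + 16} + 83 \left(-109\right) = \frac{38 - \frac{1}{3}}{35} - 9047 = \frac{113}{3} \cdot \frac{1}{35} - 9047 = \frac{113}{105} - 9047 = - \frac{949822}{105}$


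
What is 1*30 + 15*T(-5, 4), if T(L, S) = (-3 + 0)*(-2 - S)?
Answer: 300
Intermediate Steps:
T(L, S) = 6 + 3*S (T(L, S) = -3*(-2 - S) = 6 + 3*S)
1*30 + 15*T(-5, 4) = 1*30 + 15*(6 + 3*4) = 30 + 15*(6 + 12) = 30 + 15*18 = 30 + 270 = 300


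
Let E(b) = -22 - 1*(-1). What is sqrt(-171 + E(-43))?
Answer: 8*I*sqrt(3) ≈ 13.856*I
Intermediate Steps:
E(b) = -21 (E(b) = -22 + 1 = -21)
sqrt(-171 + E(-43)) = sqrt(-171 - 21) = sqrt(-192) = 8*I*sqrt(3)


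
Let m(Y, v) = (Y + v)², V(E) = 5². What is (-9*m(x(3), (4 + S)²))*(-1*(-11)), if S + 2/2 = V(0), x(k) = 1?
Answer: -61006275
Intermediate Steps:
V(E) = 25
S = 24 (S = -1 + 25 = 24)
(-9*m(x(3), (4 + S)²))*(-1*(-11)) = (-9*(1 + (4 + 24)²)²)*(-1*(-11)) = -9*(1 + 28²)²*11 = -9*(1 + 784)²*11 = -9*785²*11 = -9*616225*11 = -5546025*11 = -61006275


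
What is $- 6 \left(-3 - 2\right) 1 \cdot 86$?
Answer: $2580$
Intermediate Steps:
$- 6 \left(-3 - 2\right) 1 \cdot 86 = \left(-6\right) \left(-5\right) 1 \cdot 86 = 30 \cdot 1 \cdot 86 = 30 \cdot 86 = 2580$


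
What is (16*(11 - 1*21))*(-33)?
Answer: 5280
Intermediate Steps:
(16*(11 - 1*21))*(-33) = (16*(11 - 21))*(-33) = (16*(-10))*(-33) = -160*(-33) = 5280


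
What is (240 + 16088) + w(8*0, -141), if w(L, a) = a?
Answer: 16187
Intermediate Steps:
(240 + 16088) + w(8*0, -141) = (240 + 16088) - 141 = 16328 - 141 = 16187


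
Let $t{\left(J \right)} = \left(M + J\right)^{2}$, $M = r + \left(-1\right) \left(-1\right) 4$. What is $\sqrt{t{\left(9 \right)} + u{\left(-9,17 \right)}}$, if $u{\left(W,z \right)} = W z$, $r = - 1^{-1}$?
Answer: $3 i \approx 3.0 i$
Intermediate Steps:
$r = -1$ ($r = \left(-1\right) 1 = -1$)
$M = 3$ ($M = -1 + \left(-1\right) \left(-1\right) 4 = -1 + 1 \cdot 4 = -1 + 4 = 3$)
$t{\left(J \right)} = \left(3 + J\right)^{2}$
$\sqrt{t{\left(9 \right)} + u{\left(-9,17 \right)}} = \sqrt{\left(3 + 9\right)^{2} - 153} = \sqrt{12^{2} - 153} = \sqrt{144 - 153} = \sqrt{-9} = 3 i$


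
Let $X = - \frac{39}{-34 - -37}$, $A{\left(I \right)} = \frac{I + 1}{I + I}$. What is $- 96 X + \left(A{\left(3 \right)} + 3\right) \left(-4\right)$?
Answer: $\frac{3700}{3} \approx 1233.3$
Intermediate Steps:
$A{\left(I \right)} = \frac{1 + I}{2 I}$
$X = -13$ ($X = - \frac{39}{-34 + 37} = - \frac{39}{3} = \left(-39\right) \frac{1}{3} = -13$)
$- 96 X + \left(A{\left(3 \right)} + 3\right) \left(-4\right) = \left(-96\right) \left(-13\right) + \left(\frac{1 + 3}{2 \cdot 3} + 3\right) \left(-4\right) = 1248 + \left(\frac{1}{2} \cdot \frac{1}{3} \cdot 4 + 3\right) \left(-4\right) = 1248 + \left(\frac{2}{3} + 3\right) \left(-4\right) = 1248 + \frac{11}{3} \left(-4\right) = 1248 - \frac{44}{3} = \frac{3700}{3}$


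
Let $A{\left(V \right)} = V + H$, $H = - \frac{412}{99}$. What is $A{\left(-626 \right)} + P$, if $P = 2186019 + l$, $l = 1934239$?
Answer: $\frac{407843156}{99} \approx 4.1196 \cdot 10^{6}$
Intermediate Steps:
$H = - \frac{412}{99}$ ($H = \left(-412\right) \frac{1}{99} = - \frac{412}{99} \approx -4.1616$)
$P = 4120258$ ($P = 2186019 + 1934239 = 4120258$)
$A{\left(V \right)} = - \frac{412}{99} + V$ ($A{\left(V \right)} = V - \frac{412}{99} = - \frac{412}{99} + V$)
$A{\left(-626 \right)} + P = \left(- \frac{412}{99} - 626\right) + 4120258 = - \frac{62386}{99} + 4120258 = \frac{407843156}{99}$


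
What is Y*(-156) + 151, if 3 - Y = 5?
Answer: 463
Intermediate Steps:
Y = -2 (Y = 3 - 1*5 = 3 - 5 = -2)
Y*(-156) + 151 = -2*(-156) + 151 = 312 + 151 = 463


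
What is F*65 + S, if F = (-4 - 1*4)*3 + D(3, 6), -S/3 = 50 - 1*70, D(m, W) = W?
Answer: -1110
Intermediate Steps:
S = 60 (S = -3*(50 - 1*70) = -3*(50 - 70) = -3*(-20) = 60)
F = -18 (F = (-4 - 1*4)*3 + 6 = (-4 - 4)*3 + 6 = -8*3 + 6 = -24 + 6 = -18)
F*65 + S = -18*65 + 60 = -1170 + 60 = -1110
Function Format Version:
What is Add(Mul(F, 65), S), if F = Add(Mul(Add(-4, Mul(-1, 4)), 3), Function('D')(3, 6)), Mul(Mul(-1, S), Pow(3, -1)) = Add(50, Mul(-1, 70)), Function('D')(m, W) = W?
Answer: -1110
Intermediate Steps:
S = 60 (S = Mul(-3, Add(50, Mul(-1, 70))) = Mul(-3, Add(50, -70)) = Mul(-3, -20) = 60)
F = -18 (F = Add(Mul(Add(-4, Mul(-1, 4)), 3), 6) = Add(Mul(Add(-4, -4), 3), 6) = Add(Mul(-8, 3), 6) = Add(-24, 6) = -18)
Add(Mul(F, 65), S) = Add(Mul(-18, 65), 60) = Add(-1170, 60) = -1110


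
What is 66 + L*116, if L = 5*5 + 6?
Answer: 3662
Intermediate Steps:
L = 31 (L = 25 + 6 = 31)
66 + L*116 = 66 + 31*116 = 66 + 3596 = 3662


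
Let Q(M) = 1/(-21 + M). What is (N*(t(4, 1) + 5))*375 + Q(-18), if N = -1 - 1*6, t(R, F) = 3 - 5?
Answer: -307126/39 ≈ -7875.0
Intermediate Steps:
t(R, F) = -2
N = -7 (N = -1 - 6 = -7)
(N*(t(4, 1) + 5))*375 + Q(-18) = -7*(-2 + 5)*375 + 1/(-21 - 18) = -7*3*375 + 1/(-39) = -21*375 - 1/39 = -7875 - 1/39 = -307126/39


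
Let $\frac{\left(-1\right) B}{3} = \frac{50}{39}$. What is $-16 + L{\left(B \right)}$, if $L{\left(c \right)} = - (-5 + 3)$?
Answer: $-14$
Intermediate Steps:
$B = - \frac{50}{13}$ ($B = - 3 \cdot \frac{50}{39} = - 3 \cdot 50 \cdot \frac{1}{39} = \left(-3\right) \frac{50}{39} = - \frac{50}{13} \approx -3.8462$)
$L{\left(c \right)} = 2$ ($L{\left(c \right)} = \left(-1\right) \left(-2\right) = 2$)
$-16 + L{\left(B \right)} = -16 + 2 = -14$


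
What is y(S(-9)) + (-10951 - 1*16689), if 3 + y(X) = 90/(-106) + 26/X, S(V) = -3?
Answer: -4396750/159 ≈ -27653.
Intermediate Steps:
y(X) = -204/53 + 26/X (y(X) = -3 + (90/(-106) + 26/X) = -3 + (90*(-1/106) + 26/X) = -3 + (-45/53 + 26/X) = -204/53 + 26/X)
y(S(-9)) + (-10951 - 1*16689) = (-204/53 + 26/(-3)) + (-10951 - 1*16689) = (-204/53 + 26*(-⅓)) + (-10951 - 16689) = (-204/53 - 26/3) - 27640 = -1990/159 - 27640 = -4396750/159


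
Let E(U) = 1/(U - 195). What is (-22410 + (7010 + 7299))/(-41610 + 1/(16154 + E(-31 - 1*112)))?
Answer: 44231873151/227192721772 ≈ 0.19469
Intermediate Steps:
E(U) = 1/(-195 + U)
(-22410 + (7010 + 7299))/(-41610 + 1/(16154 + E(-31 - 1*112))) = (-22410 + (7010 + 7299))/(-41610 + 1/(16154 + 1/(-195 + (-31 - 1*112)))) = (-22410 + 14309)/(-41610 + 1/(16154 + 1/(-195 + (-31 - 112)))) = -8101/(-41610 + 1/(16154 + 1/(-195 - 143))) = -8101/(-41610 + 1/(16154 + 1/(-338))) = -8101/(-41610 + 1/(16154 - 1/338)) = -8101/(-41610 + 1/(5460051/338)) = -8101/(-41610 + 338/5460051) = -8101/(-227192721772/5460051) = -8101*(-5460051/227192721772) = 44231873151/227192721772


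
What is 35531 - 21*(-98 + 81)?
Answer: 35888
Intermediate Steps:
35531 - 21*(-98 + 81) = 35531 - 21*(-17) = 35531 + 357 = 35888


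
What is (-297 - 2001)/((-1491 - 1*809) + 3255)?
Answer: -2298/955 ≈ -2.4063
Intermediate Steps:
(-297 - 2001)/((-1491 - 1*809) + 3255) = -2298/((-1491 - 809) + 3255) = -2298/(-2300 + 3255) = -2298/955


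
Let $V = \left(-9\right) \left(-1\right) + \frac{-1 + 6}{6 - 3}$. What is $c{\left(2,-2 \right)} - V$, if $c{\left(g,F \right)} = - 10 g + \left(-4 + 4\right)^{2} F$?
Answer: $- \frac{92}{3} \approx -30.667$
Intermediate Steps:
$V = \frac{32}{3}$ ($V = 9 + \frac{5}{3} = \frac{32}{3} \approx 10.667$)
$c{\left(g,F \right)} = - 10 g$ ($c{\left(g,F \right)} = - 10 g + 0^{2} F = - 10 g + 0 F = - 10 g + 0 = - 10 g$)
$c{\left(2,-2 \right)} - V = \left(-10\right) 2 - \frac{32}{3} = -20 - \frac{32}{3} = - \frac{92}{3}$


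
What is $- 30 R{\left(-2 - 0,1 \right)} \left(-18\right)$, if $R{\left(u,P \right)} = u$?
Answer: $-1080$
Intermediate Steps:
$- 30 R{\left(-2 - 0,1 \right)} \left(-18\right) = - 30 \left(-2 - 0\right) \left(-18\right) = - 30 \left(-2 + 0\right) \left(-18\right) = \left(-30\right) \left(-2\right) \left(-18\right) = 60 \left(-18\right) = -1080$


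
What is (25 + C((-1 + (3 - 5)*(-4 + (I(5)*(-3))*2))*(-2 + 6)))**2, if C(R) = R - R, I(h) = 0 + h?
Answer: 625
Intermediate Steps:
I(h) = h
C(R) = 0
(25 + C((-1 + (3 - 5)*(-4 + (I(5)*(-3))*2))*(-2 + 6)))**2 = (25 + 0)**2 = 25**2 = 625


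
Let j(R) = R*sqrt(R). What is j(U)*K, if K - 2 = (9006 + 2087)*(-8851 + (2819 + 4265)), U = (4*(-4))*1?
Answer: 1254485056*I ≈ 1.2545e+9*I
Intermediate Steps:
U = -16 (U = -16*1 = -16)
j(R) = R**(3/2)
K = -19601329 (K = 2 + (9006 + 2087)*(-8851 + (2819 + 4265)) = 2 + 11093*(-8851 + 7084) = 2 + 11093*(-1767) = 2 - 19601331 = -19601329)
j(U)*K = (-16)**(3/2)*(-19601329) = -64*I*(-19601329) = 1254485056*I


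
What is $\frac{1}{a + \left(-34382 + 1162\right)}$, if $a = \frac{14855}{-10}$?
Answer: $- \frac{2}{69411} \approx -2.8814 \cdot 10^{-5}$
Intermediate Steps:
$a = - \frac{2971}{2}$ ($a = 14855 \left(- \frac{1}{10}\right) = - \frac{2971}{2} \approx -1485.5$)
$\frac{1}{a + \left(-34382 + 1162\right)} = \frac{1}{- \frac{2971}{2} + \left(-34382 + 1162\right)} = \frac{1}{- \frac{2971}{2} - 33220} = \frac{1}{- \frac{69411}{2}} = - \frac{2}{69411}$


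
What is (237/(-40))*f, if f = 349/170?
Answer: -82713/6800 ≈ -12.164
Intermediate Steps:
f = 349/170 (f = 349*(1/170) = 349/170 ≈ 2.0529)
(237/(-40))*f = (237/(-40))*(349/170) = (237*(-1/40))*(349/170) = -237/40*349/170 = -82713/6800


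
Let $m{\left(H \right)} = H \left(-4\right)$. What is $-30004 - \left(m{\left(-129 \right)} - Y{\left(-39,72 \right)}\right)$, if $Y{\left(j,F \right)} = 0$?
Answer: $-30520$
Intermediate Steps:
$m{\left(H \right)} = - 4 H$
$-30004 - \left(m{\left(-129 \right)} - Y{\left(-39,72 \right)}\right) = -30004 - \left(\left(-4\right) \left(-129\right) - 0\right) = -30004 - \left(516 + 0\right) = -30004 - 516 = -30520$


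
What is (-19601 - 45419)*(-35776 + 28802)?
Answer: 453449480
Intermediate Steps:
(-19601 - 45419)*(-35776 + 28802) = -65020*(-6974) = 453449480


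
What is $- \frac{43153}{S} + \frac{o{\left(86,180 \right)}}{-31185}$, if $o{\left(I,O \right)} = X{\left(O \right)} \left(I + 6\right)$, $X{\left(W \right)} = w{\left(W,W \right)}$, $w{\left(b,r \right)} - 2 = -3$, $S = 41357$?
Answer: $- \frac{1341921461}{1289718045} \approx -1.0405$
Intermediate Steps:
$w{\left(b,r \right)} = -1$ ($w{\left(b,r \right)} = 2 - 3 = -1$)
$X{\left(W \right)} = -1$
$o{\left(I,O \right)} = -6 - I$ ($o{\left(I,O \right)} = - (I + 6) = - (6 + I) = -6 - I$)
$- \frac{43153}{S} + \frac{o{\left(86,180 \right)}}{-31185} = - \frac{43153}{41357} + \frac{-6 - 86}{-31185} = \left(-43153\right) \frac{1}{41357} + \left(-6 - 86\right) \left(- \frac{1}{31185}\right) = - \frac{43153}{41357} - - \frac{92}{31185} = - \frac{43153}{41357} + \frac{92}{31185} = - \frac{1341921461}{1289718045}$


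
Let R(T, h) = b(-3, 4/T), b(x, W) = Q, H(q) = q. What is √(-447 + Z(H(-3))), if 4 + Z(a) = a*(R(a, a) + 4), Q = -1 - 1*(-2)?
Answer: I*√466 ≈ 21.587*I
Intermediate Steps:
Q = 1 (Q = -1 + 2 = 1)
b(x, W) = 1
R(T, h) = 1
Z(a) = -4 + 5*a (Z(a) = -4 + a*(1 + 4) = -4 + a*5 = -4 + 5*a)
√(-447 + Z(H(-3))) = √(-447 + (-4 + 5*(-3))) = √(-447 + (-4 - 15)) = √(-447 - 19) = √(-466) = I*√466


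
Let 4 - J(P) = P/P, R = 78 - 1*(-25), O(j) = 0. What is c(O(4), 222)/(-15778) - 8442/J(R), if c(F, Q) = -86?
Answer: -22199603/7889 ≈ -2814.0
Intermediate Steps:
R = 103 (R = 78 + 25 = 103)
J(P) = 3 (J(P) = 4 - P/P = 4 - 1*1 = 4 - 1 = 3)
c(O(4), 222)/(-15778) - 8442/J(R) = -86/(-15778) - 8442/3 = -86*(-1/15778) - 8442*1/3 = 43/7889 - 2814 = -22199603/7889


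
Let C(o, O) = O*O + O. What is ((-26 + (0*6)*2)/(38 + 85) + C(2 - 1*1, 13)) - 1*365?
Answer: -22535/123 ≈ -183.21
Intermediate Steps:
C(o, O) = O + O² (C(o, O) = O² + O = O + O²)
((-26 + (0*6)*2)/(38 + 85) + C(2 - 1*1, 13)) - 1*365 = ((-26 + (0*6)*2)/(38 + 85) + 13*(1 + 13)) - 1*365 = ((-26 + 0*2)/123 + 13*14) - 365 = ((-26 + 0)*(1/123) + 182) - 365 = (-26*1/123 + 182) - 365 = (-26/123 + 182) - 365 = 22360/123 - 365 = -22535/123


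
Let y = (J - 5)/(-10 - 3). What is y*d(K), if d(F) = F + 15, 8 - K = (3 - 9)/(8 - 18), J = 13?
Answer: -896/65 ≈ -13.785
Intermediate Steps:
K = 37/5 (K = 8 - (3 - 9)/(8 - 18) = 8 - (-6)/(-10) = 8 - (-6)*(-1)/10 = 8 - 1*⅗ = 8 - ⅗ = 37/5 ≈ 7.4000)
y = -8/13 (y = (13 - 5)/(-10 - 3) = 8/(-13) = 8*(-1/13) = -8/13 ≈ -0.61539)
d(F) = 15 + F
y*d(K) = -8*(15 + 37/5)/13 = -8/13*112/5 = -896/65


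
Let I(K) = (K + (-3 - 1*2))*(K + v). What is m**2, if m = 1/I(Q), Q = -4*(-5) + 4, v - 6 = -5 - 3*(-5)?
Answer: 1/577600 ≈ 1.7313e-6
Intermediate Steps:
v = 16 (v = 6 + (-5 - 3*(-5)) = 6 + (-5 + 15) = 6 + 10 = 16)
Q = 24 (Q = 20 + 4 = 24)
I(K) = (-5 + K)*(16 + K) (I(K) = (K + (-3 - 1*2))*(K + 16) = (K + (-3 - 2))*(16 + K) = (K - 5)*(16 + K) = (-5 + K)*(16 + K))
m = 1/760 (m = 1/(-80 + 24**2 + 11*24) = 1/(-80 + 576 + 264) = 1/760 ≈ 0.0013158)
m**2 = (1/760)**2 = 1/577600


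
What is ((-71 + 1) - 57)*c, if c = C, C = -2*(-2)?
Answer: -508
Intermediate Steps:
C = 4
c = 4
((-71 + 1) - 57)*c = ((-71 + 1) - 57)*4 = (-70 - 57)*4 = -127*4 = -508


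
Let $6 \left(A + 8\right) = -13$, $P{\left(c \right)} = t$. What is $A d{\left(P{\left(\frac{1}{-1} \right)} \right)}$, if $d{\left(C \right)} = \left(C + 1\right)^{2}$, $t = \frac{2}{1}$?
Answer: $- \frac{183}{2} \approx -91.5$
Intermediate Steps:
$t = 2$ ($t = 2 \cdot 1 = 2$)
$P{\left(c \right)} = 2$
$A = - \frac{61}{6}$ ($A = -8 + \frac{1}{6} \left(-13\right) = -8 - \frac{13}{6} = - \frac{61}{6} \approx -10.167$)
$d{\left(C \right)} = \left(1 + C\right)^{2}$
$A d{\left(P{\left(\frac{1}{-1} \right)} \right)} = - \frac{61 \left(1 + 2\right)^{2}}{6} = - \frac{61 \cdot 3^{2}}{6} = \left(- \frac{61}{6}\right) 9 = - \frac{183}{2}$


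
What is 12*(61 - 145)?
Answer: -1008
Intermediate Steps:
12*(61 - 145) = 12*(-84) = -1008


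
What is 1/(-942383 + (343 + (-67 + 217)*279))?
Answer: -1/900190 ≈ -1.1109e-6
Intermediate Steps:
1/(-942383 + (343 + (-67 + 217)*279)) = 1/(-942383 + (343 + 150*279)) = 1/(-942383 + (343 + 41850)) = 1/(-942383 + 42193) = 1/(-900190) = -1/900190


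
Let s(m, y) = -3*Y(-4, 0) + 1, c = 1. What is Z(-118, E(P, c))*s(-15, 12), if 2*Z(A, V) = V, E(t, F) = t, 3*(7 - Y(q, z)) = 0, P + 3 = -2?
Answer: 50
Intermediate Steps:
P = -5 (P = -3 - 2 = -5)
Y(q, z) = 7 (Y(q, z) = 7 - 1/3*0 = 7 + 0 = 7)
Z(A, V) = V/2
s(m, y) = -20 (s(m, y) = -3*7 + 1 = -21 + 1 = -20)
Z(-118, E(P, c))*s(-15, 12) = ((1/2)*(-5))*(-20) = -5/2*(-20) = 50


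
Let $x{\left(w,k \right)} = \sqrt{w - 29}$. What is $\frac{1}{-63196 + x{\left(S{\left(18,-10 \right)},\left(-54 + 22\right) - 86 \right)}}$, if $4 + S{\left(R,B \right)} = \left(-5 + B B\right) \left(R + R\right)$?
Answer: $- \frac{63196}{3993731029} - \frac{\sqrt{3387}}{3993731029} \approx -1.5838 \cdot 10^{-5}$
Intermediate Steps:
$S{\left(R,B \right)} = -4 + 2 R \left(-5 + B^{2}\right)$ ($S{\left(R,B \right)} = -4 + \left(-5 + B B\right) \left(R + R\right) = -4 + \left(-5 + B^{2}\right) 2 R = -4 + 2 R \left(-5 + B^{2}\right)$)
$x{\left(w,k \right)} = \sqrt{-29 + w}$
$\frac{1}{-63196 + x{\left(S{\left(18,-10 \right)},\left(-54 + 22\right) - 86 \right)}} = \frac{1}{-63196 + \sqrt{-29 - \left(184 - 3600\right)}} = \frac{1}{-63196 + \sqrt{-29 - -3416}} = \frac{1}{-63196 + \sqrt{-29 + 3416}} = \frac{1}{-63196 + \sqrt{3387}}$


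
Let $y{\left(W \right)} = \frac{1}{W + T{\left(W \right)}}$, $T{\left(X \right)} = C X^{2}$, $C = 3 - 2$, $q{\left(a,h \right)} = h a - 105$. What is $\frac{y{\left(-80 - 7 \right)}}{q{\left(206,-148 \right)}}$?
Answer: $- \frac{1}{228896826} \approx -4.3688 \cdot 10^{-9}$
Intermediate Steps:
$q{\left(a,h \right)} = -105 + a h$ ($q{\left(a,h \right)} = a h - 105 = -105 + a h$)
$C = 1$
$T{\left(X \right)} = X^{2}$ ($T{\left(X \right)} = 1 X^{2} = X^{2}$)
$y{\left(W \right)} = \frac{1}{W + W^{2}}$
$\frac{y{\left(-80 - 7 \right)}}{q{\left(206,-148 \right)}} = \frac{\frac{1}{-80 - 7} \frac{1}{1 - 87}}{-105 + 206 \left(-148\right)} = \frac{\frac{1}{-87} \frac{1}{1 - 87}}{-105 - 30488} = \frac{\left(- \frac{1}{87}\right) \frac{1}{-86}}{-30593} = \left(- \frac{1}{87}\right) \left(- \frac{1}{86}\right) \left(- \frac{1}{30593}\right) = \frac{1}{7482} \left(- \frac{1}{30593}\right) = - \frac{1}{228896826}$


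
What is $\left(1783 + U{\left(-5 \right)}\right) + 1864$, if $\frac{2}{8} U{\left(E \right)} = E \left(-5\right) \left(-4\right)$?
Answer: $3247$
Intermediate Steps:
$U{\left(E \right)} = 80 E$ ($U{\left(E \right)} = 4 E \left(-5\right) \left(-4\right) = 4 - 5 E \left(-4\right) = 4 \cdot 20 E = 80 E$)
$\left(1783 + U{\left(-5 \right)}\right) + 1864 = \left(1783 + 80 \left(-5\right)\right) + 1864 = \left(1783 - 400\right) + 1864 = 1383 + 1864 = 3247$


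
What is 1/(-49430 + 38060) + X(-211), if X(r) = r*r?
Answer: 506203769/11370 ≈ 44521.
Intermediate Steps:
X(r) = r²
1/(-49430 + 38060) + X(-211) = 1/(-49430 + 38060) + (-211)² = 1/(-11370) + 44521 = -1/11370 + 44521 = 506203769/11370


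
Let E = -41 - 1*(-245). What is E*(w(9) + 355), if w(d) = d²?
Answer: 88944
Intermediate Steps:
E = 204 (E = -41 + 245 = 204)
E*(w(9) + 355) = 204*(9² + 355) = 204*(81 + 355) = 204*436 = 88944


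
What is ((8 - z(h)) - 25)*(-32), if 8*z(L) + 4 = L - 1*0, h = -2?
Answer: 520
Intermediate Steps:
z(L) = -½ + L/8 (z(L) = -½ + (L - 1*0)/8 = -½ + (L + 0)/8 = -½ + L/8)
((8 - z(h)) - 25)*(-32) = ((8 - (-½ + (⅛)*(-2))) - 25)*(-32) = ((8 - (-½ - ¼)) - 25)*(-32) = ((8 - 1*(-¾)) - 25)*(-32) = ((8 + ¾) - 25)*(-32) = (35/4 - 25)*(-32) = -65/4*(-32) = 520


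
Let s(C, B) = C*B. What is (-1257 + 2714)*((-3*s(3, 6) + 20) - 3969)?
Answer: -5832371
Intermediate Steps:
s(C, B) = B*C
(-1257 + 2714)*((-3*s(3, 6) + 20) - 3969) = (-1257 + 2714)*((-18*3 + 20) - 3969) = 1457*((-3*18 + 20) - 3969) = 1457*((-54 + 20) - 3969) = 1457*(-34 - 3969) = 1457*(-4003) = -5832371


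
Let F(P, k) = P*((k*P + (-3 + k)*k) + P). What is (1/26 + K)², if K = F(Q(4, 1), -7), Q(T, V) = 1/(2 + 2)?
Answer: 3186225/10816 ≈ 294.58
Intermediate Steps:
Q(T, V) = ¼ (Q(T, V) = 1/4 = ¼)
F(P, k) = P*(P + P*k + k*(-3 + k)) (F(P, k) = P*((P*k + k*(-3 + k)) + P) = P*(P + P*k + k*(-3 + k)))
K = 137/8 (K = (¼ + (-7)² - 3*(-7) + (¼)*(-7))/4 = (¼ + 49 + 21 - 7/4)/4 = (¼)*(137/2) = 137/8 ≈ 17.125)
(1/26 + K)² = (1/26 + 137/8)² = (1785/104)² = 3186225/10816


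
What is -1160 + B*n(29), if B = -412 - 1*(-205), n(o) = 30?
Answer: -7370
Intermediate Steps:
B = -207 (B = -412 + 205 = -207)
-1160 + B*n(29) = -1160 - 207*30 = -1160 - 6210 = -7370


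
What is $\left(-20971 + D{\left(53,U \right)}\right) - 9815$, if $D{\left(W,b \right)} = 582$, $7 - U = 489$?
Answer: $-30204$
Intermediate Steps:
$U = -482$ ($U = 7 - 489 = -482$)
$\left(-20971 + D{\left(53,U \right)}\right) - 9815 = \left(-20971 + 582\right) - 9815 = -20389 - 9815 = -30204$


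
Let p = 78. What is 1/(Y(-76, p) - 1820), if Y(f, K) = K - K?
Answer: -1/1820 ≈ -0.00054945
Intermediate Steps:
Y(f, K) = 0
1/(Y(-76, p) - 1820) = 1/(0 - 1820) = 1/(-1820) = -1/1820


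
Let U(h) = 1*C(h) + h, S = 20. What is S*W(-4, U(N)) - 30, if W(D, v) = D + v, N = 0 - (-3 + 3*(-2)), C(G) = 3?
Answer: 130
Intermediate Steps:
N = 9 (N = 0 - (-3 - 6) = 0 - 1*(-9) = 0 + 9 = 9)
U(h) = 3 + h (U(h) = 1*3 + h = 3 + h)
S*W(-4, U(N)) - 30 = 20*(-4 + (3 + 9)) - 30 = 20*(-4 + 12) - 30 = 20*8 - 30 = 160 - 30 = 130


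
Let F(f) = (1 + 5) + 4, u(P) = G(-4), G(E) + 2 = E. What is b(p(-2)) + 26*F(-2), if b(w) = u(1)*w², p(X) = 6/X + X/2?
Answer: 164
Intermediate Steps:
G(E) = -2 + E
p(X) = X/2 + 6/X (p(X) = 6/X + X*(½) = 6/X + X/2 = X/2 + 6/X)
u(P) = -6 (u(P) = -2 - 4 = -6)
F(f) = 10 (F(f) = 6 + 4 = 10)
b(w) = -6*w²
b(p(-2)) + 26*F(-2) = -6*((½)*(-2) + 6/(-2))² + 26*10 = -6*(-1 + 6*(-½))² + 260 = -6*(-1 - 3)² + 260 = -6*(-4)² + 260 = -6*16 + 260 = -96 + 260 = 164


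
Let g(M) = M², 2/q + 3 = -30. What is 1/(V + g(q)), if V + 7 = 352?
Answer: 1089/375709 ≈ 0.0028985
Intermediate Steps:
q = -2/33 (q = 2/(-3 - 30) = 2/(-33) = 2*(-1/33) = -2/33 ≈ -0.060606)
V = 345 (V = -7 + 352 = 345)
1/(V + g(q)) = 1/(345 + (-2/33)²) = 1/(345 + 4/1089) = 1/(375709/1089) = 1089/375709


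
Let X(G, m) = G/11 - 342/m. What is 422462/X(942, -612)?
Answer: 158000788/32237 ≈ 4901.2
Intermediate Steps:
X(G, m) = -342/m + G/11 (X(G, m) = G*(1/11) - 342/m = G/11 - 342/m = -342/m + G/11)
422462/X(942, -612) = 422462/(-342/(-612) + (1/11)*942) = 422462/(-342*(-1/612) + 942/11) = 422462/(19/34 + 942/11) = 422462/(32237/374) = 422462*(374/32237) = 158000788/32237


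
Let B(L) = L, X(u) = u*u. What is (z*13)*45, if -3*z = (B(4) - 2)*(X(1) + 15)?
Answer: -6240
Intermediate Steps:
X(u) = u**2
z = -32/3 (z = -(4 - 2)*(1**2 + 15)/3 = -2*(1 + 15)/3 = -2*16/3 = -1/3*32 = -32/3 ≈ -10.667)
(z*13)*45 = -32/3*13*45 = -416/3*45 = -6240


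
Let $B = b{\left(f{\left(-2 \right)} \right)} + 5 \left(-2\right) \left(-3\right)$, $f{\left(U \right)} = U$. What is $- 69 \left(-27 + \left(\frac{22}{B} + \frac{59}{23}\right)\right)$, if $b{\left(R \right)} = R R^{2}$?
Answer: $1617$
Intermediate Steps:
$b{\left(R \right)} = R^{3}$
$B = 22$ ($B = \left(-2\right)^{3} + 5 \left(-2\right) \left(-3\right) = -8 - -30 = -8 + 30 = 22$)
$- 69 \left(-27 + \left(\frac{22}{B} + \frac{59}{23}\right)\right) = - 69 \left(-27 + \left(\frac{22}{22} + \frac{59}{23}\right)\right) = - 69 \left(-27 + \left(22 \cdot \frac{1}{22} + 59 \cdot \frac{1}{23}\right)\right) = - 69 \left(-27 + \left(1 + \frac{59}{23}\right)\right) = - 69 \left(-27 + \frac{82}{23}\right) = \left(-69\right) \left(- \frac{539}{23}\right) = 1617$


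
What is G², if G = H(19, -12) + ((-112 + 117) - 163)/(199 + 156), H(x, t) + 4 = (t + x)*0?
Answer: 2490084/126025 ≈ 19.759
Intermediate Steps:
H(x, t) = -4 (H(x, t) = -4 + (t + x)*0 = -4 + 0 = -4)
G = -1578/355 (G = -4 + ((-112 + 117) - 163)/(199 + 156) = -4 + (5 - 163)/355 = -4 - 158*1/355 = -4 - 158/355 = -1578/355 ≈ -4.4451)
G² = (-1578/355)² = 2490084/126025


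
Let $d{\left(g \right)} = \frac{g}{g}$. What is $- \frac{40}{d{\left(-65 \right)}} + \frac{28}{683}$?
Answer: $- \frac{27292}{683} \approx -39.959$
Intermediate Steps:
$d{\left(g \right)} = 1$
$- \frac{40}{d{\left(-65 \right)}} + \frac{28}{683} = - \frac{40}{1} + \frac{28}{683} = \left(-40\right) 1 + 28 \cdot \frac{1}{683} = -40 + \frac{28}{683} = - \frac{27292}{683}$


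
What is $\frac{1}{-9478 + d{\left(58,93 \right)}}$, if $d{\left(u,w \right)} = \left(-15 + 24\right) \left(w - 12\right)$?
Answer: $- \frac{1}{8749} \approx -0.0001143$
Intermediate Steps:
$d{\left(u,w \right)} = -108 + 9 w$ ($d{\left(u,w \right)} = 9 \left(-12 + w\right) = -108 + 9 w$)
$\frac{1}{-9478 + d{\left(58,93 \right)}} = \frac{1}{-9478 + \left(-108 + 9 \cdot 93\right)} = \frac{1}{-9478 + \left(-108 + 837\right)} = \frac{1}{-9478 + 729} = \frac{1}{-8749} = - \frac{1}{8749}$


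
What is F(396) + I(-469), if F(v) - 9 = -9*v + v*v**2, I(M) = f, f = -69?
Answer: 62095512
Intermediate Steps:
I(M) = -69
F(v) = 9 + v**3 - 9*v (F(v) = 9 + (-9*v + v*v**2) = 9 + (-9*v + v**3) = 9 + (v**3 - 9*v) = 9 + v**3 - 9*v)
F(396) + I(-469) = (9 + 396**3 - 9*396) - 69 = (9 + 62099136 - 3564) - 69 = 62095581 - 69 = 62095512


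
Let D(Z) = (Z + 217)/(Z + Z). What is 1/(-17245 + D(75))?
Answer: -75/1293229 ≈ -5.7994e-5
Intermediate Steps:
D(Z) = (217 + Z)/(2*Z) (D(Z) = (217 + Z)/((2*Z)) = (217 + Z)*(1/(2*Z)) = (217 + Z)/(2*Z))
1/(-17245 + D(75)) = 1/(-17245 + (1/2)*(217 + 75)/75) = 1/(-17245 + (1/2)*(1/75)*292) = 1/(-17245 + 146/75) = 1/(-1293229/75) = -75/1293229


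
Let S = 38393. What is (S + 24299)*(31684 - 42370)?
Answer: -669926712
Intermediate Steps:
(S + 24299)*(31684 - 42370) = (38393 + 24299)*(31684 - 42370) = 62692*(-10686) = -669926712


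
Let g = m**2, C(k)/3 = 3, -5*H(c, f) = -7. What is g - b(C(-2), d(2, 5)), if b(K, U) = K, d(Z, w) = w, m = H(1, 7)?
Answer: -176/25 ≈ -7.0400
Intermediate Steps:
H(c, f) = 7/5 (H(c, f) = -1/5*(-7) = 7/5)
m = 7/5 ≈ 1.4000
C(k) = 9 (C(k) = 3*3 = 9)
g = 49/25 (g = (7/5)**2 = 49/25 ≈ 1.9600)
g - b(C(-2), d(2, 5)) = 49/25 - 1*9 = 49/25 - 9 = -176/25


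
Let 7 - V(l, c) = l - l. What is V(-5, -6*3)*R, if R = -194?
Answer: -1358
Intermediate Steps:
V(l, c) = 7 (V(l, c) = 7 - (l - l) = 7 - 1*0 = 7 + 0 = 7)
V(-5, -6*3)*R = 7*(-194) = -1358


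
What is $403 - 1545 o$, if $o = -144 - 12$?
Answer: $241423$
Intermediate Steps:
$o = -156$
$403 - 1545 o = 403 - -241020 = 403 + 241020 = 241423$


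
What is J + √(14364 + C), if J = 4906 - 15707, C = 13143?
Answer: -10801 + √27507 ≈ -10635.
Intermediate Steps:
J = -10801
J + √(14364 + C) = -10801 + √(14364 + 13143) = -10801 + √27507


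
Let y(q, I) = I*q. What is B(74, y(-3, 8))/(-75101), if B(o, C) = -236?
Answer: 236/75101 ≈ 0.0031424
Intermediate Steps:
B(74, y(-3, 8))/(-75101) = -236/(-75101) = -236*(-1/75101) = 236/75101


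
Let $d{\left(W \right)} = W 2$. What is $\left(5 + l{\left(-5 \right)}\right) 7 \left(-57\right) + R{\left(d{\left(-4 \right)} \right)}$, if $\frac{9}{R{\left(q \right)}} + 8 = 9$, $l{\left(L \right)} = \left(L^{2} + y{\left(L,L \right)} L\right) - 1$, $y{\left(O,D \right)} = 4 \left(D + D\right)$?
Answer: $-91362$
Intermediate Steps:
$d{\left(W \right)} = 2 W$
$y{\left(O,D \right)} = 8 D$ ($y{\left(O,D \right)} = 4 \cdot 2 D = 8 D$)
$l{\left(L \right)} = -1 + 9 L^{2}$ ($l{\left(L \right)} = \left(L^{2} + 8 L L\right) - 1 = \left(L^{2} + 8 L^{2}\right) - 1 = 9 L^{2} - 1 = -1 + 9 L^{2}$)
$R{\left(q \right)} = 9$ ($R{\left(q \right)} = \frac{9}{-8 + 9} = \frac{9}{1} = 9 \cdot 1 = 9$)
$\left(5 + l{\left(-5 \right)}\right) 7 \left(-57\right) + R{\left(d{\left(-4 \right)} \right)} = \left(5 - \left(1 - 9 \left(-5\right)^{2}\right)\right) 7 \left(-57\right) + 9 = \left(5 + \left(-1 + 9 \cdot 25\right)\right) 7 \left(-57\right) + 9 = \left(5 + \left(-1 + 225\right)\right) 7 \left(-57\right) + 9 = \left(5 + 224\right) 7 \left(-57\right) + 9 = 229 \cdot 7 \left(-57\right) + 9 = 1603 \left(-57\right) + 9 = -91371 + 9 = -91362$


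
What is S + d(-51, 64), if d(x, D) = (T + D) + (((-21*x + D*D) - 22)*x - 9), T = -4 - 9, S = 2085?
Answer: -260268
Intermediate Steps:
T = -13
d(x, D) = -22 + D + x*(-22 + D**2 - 21*x) (d(x, D) = (-13 + D) + (((-21*x + D*D) - 22)*x - 9) = (-13 + D) + (((-21*x + D**2) - 22)*x - 9) = (-13 + D) + (((D**2 - 21*x) - 22)*x - 9) = (-13 + D) + ((-22 + D**2 - 21*x)*x - 9) = (-13 + D) + (x*(-22 + D**2 - 21*x) - 9) = (-13 + D) + (-9 + x*(-22 + D**2 - 21*x)) = -22 + D + x*(-22 + D**2 - 21*x))
S + d(-51, 64) = 2085 + (-22 + 64 - 22*(-51) - 21*(-51)**2 - 51*64**2) = 2085 + (-22 + 64 + 1122 - 21*2601 - 51*4096) = 2085 + (-22 + 64 + 1122 - 54621 - 208896) = 2085 - 262353 = -260268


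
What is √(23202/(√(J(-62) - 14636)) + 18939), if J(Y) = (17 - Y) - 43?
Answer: √(10092593100 - 8468730*I*√146)/730 ≈ 137.62 - 0.69765*I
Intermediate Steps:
J(Y) = -26 - Y
√(23202/(√(J(-62) - 14636)) + 18939) = √(23202/(√((-26 - 1*(-62)) - 14636)) + 18939) = √(23202/(√((-26 + 62) - 14636)) + 18939) = √(23202/(√(36 - 14636)) + 18939) = √(23202/(√(-14600)) + 18939) = √(23202/((10*I*√146)) + 18939) = √(23202*(-I*√146/1460) + 18939) = √(-11601*I*√146/730 + 18939) = √(18939 - 11601*I*√146/730)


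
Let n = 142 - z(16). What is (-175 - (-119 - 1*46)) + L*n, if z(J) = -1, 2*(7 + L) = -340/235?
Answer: -52379/47 ≈ -1114.4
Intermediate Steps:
L = -363/47 (L = -7 + (-340/235)/2 = -7 + (-340*1/235)/2 = -7 + (1/2)*(-68/47) = -7 - 34/47 = -363/47 ≈ -7.7234)
n = 143 (n = 142 - 1*(-1) = 142 + 1 = 143)
(-175 - (-119 - 1*46)) + L*n = (-175 - (-119 - 1*46)) - 363/47*143 = (-175 - (-119 - 46)) - 51909/47 = (-175 - 1*(-165)) - 51909/47 = (-175 + 165) - 51909/47 = -10 - 51909/47 = -52379/47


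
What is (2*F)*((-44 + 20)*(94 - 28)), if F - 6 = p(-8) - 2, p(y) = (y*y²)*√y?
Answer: -12672 + 3244032*I*√2 ≈ -12672.0 + 4.5878e+6*I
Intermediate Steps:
p(y) = y^(7/2) (p(y) = y³*√y = y^(7/2))
F = 4 - 1024*I*√2 (F = 6 + ((-8)^(7/2) - 2) = 6 + (-1024*I*√2 - 2) = 6 + (-2 - 1024*I*√2) = 4 - 1024*I*√2 ≈ 4.0 - 1448.2*I)
(2*F)*((-44 + 20)*(94 - 28)) = (2*(4 - 1024*I*√2))*((-44 + 20)*(94 - 28)) = (8 - 2048*I*√2)*(-24*66) = (8 - 2048*I*√2)*(-1584) = -12672 + 3244032*I*√2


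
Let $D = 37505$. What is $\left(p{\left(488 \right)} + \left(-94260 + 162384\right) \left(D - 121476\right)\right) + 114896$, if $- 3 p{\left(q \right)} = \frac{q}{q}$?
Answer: $- \frac{17160976525}{3} \approx -5.7203 \cdot 10^{9}$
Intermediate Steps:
$p{\left(q \right)} = - \frac{1}{3}$ ($p{\left(q \right)} = - \frac{q \frac{1}{q}}{3} = \left(- \frac{1}{3}\right) 1 = - \frac{1}{3}$)
$\left(p{\left(488 \right)} + \left(-94260 + 162384\right) \left(D - 121476\right)\right) + 114896 = \left(- \frac{1}{3} + \left(-94260 + 162384\right) \left(37505 - 121476\right)\right) + 114896 = \left(- \frac{1}{3} + 68124 \left(-83971\right)\right) + 114896 = \left(- \frac{1}{3} - 5720440404\right) + 114896 = - \frac{17161321213}{3} + 114896 = - \frac{17160976525}{3}$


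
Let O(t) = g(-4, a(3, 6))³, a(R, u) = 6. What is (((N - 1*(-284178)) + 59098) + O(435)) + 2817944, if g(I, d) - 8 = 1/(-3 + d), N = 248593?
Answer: 92080576/27 ≈ 3.4104e+6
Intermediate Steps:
g(I, d) = 8 + 1/(-3 + d)
O(t) = 15625/27 (O(t) = ((-23 + 8*6)/(-3 + 6))³ = ((-23 + 48)/3)³ = ((⅓)*25)³ = (25/3)³ = 15625/27)
(((N - 1*(-284178)) + 59098) + O(435)) + 2817944 = (((248593 - 1*(-284178)) + 59098) + 15625/27) + 2817944 = (((248593 + 284178) + 59098) + 15625/27) + 2817944 = ((532771 + 59098) + 15625/27) + 2817944 = (591869 + 15625/27) + 2817944 = 15996088/27 + 2817944 = 92080576/27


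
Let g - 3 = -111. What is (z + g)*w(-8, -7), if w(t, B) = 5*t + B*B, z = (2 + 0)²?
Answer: -936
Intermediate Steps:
g = -108 (g = 3 - 111 = -108)
z = 4 (z = 2² = 4)
w(t, B) = B² + 5*t (w(t, B) = 5*t + B² = B² + 5*t)
(z + g)*w(-8, -7) = (4 - 108)*((-7)² + 5*(-8)) = -104*(49 - 40) = -104*9 = -936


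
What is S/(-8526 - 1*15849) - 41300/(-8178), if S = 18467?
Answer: 142610729/33223125 ≈ 4.2925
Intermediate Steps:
S/(-8526 - 1*15849) - 41300/(-8178) = 18467/(-8526 - 1*15849) - 41300/(-8178) = 18467/(-8526 - 15849) - 41300*(-1/8178) = 18467/(-24375) + 20650/4089 = 18467*(-1/24375) + 20650/4089 = -18467/24375 + 20650/4089 = 142610729/33223125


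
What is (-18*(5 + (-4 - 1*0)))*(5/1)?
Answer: -90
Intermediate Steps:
(-18*(5 + (-4 - 1*0)))*(5/1) = (-18*(5 + (-4 + 0)))*(5*1) = -18*(5 - 4)*5 = -18*5 = -90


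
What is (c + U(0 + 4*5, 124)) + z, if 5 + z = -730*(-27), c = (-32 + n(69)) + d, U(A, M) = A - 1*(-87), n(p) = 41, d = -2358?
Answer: 17463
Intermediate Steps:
U(A, M) = 87 + A (U(A, M) = A + 87 = 87 + A)
c = -2349 (c = (-32 + 41) - 2358 = 9 - 2358 = -2349)
z = 19705 (z = -5 - 730*(-27) = -5 + 19710 = 19705)
(c + U(0 + 4*5, 124)) + z = (-2349 + (87 + (0 + 4*5))) + 19705 = (-2349 + (87 + (0 + 20))) + 19705 = (-2349 + (87 + 20)) + 19705 = (-2349 + 107) + 19705 = -2242 + 19705 = 17463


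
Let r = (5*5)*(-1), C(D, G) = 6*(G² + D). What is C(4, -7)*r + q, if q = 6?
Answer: -7944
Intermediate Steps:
C(D, G) = 6*D + 6*G² (C(D, G) = 6*(D + G²) = 6*D + 6*G²)
r = -25 (r = 25*(-1) = -25)
C(4, -7)*r + q = (6*4 + 6*(-7)²)*(-25) + 6 = (24 + 6*49)*(-25) + 6 = (24 + 294)*(-25) + 6 = 318*(-25) + 6 = -7950 + 6 = -7944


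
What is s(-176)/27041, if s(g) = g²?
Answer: 30976/27041 ≈ 1.1455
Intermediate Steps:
s(-176)/27041 = (-176)²/27041 = 30976*(1/27041) = 30976/27041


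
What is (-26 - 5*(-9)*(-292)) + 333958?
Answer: 320792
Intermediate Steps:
(-26 - 5*(-9)*(-292)) + 333958 = (-26 + 45*(-292)) + 333958 = (-26 - 13140) + 333958 = -13166 + 333958 = 320792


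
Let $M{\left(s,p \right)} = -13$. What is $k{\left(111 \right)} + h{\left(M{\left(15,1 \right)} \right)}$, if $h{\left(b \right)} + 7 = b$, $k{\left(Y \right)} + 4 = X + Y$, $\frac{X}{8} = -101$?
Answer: $-721$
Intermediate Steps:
$X = -808$ ($X = 8 \left(-101\right) = -808$)
$k{\left(Y \right)} = -812 + Y$ ($k{\left(Y \right)} = -4 + \left(-808 + Y\right) = -812 + Y$)
$h{\left(b \right)} = -7 + b$
$k{\left(111 \right)} + h{\left(M{\left(15,1 \right)} \right)} = \left(-812 + 111\right) - 20 = -701 - 20 = -721$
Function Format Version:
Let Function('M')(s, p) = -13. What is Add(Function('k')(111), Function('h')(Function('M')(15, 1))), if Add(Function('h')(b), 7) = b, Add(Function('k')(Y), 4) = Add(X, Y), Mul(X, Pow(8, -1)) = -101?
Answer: -721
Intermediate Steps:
X = -808 (X = Mul(8, -101) = -808)
Function('k')(Y) = Add(-812, Y) (Function('k')(Y) = Add(-4, Add(-808, Y)) = Add(-812, Y))
Function('h')(b) = Add(-7, b)
Add(Function('k')(111), Function('h')(Function('M')(15, 1))) = Add(Add(-812, 111), Add(-7, -13)) = Add(-701, -20) = -721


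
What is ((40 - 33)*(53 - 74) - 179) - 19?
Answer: -345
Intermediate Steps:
((40 - 33)*(53 - 74) - 179) - 19 = (7*(-21) - 179) - 19 = (-147 - 179) - 19 = -326 - 19 = -345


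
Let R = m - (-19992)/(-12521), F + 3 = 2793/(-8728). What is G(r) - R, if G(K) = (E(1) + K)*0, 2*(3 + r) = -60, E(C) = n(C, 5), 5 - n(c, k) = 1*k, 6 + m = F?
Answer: 1193010921/109283288 ≈ 10.917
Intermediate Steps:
F = -28977/8728 (F = -3 + 2793/(-8728) = -3 + 2793*(-1/8728) = -3 - 2793/8728 = -28977/8728 ≈ -3.3200)
m = -81345/8728 (m = -6 - 28977/8728 = -81345/8728 ≈ -9.3200)
n(c, k) = 5 - k
E(C) = 0 (E(C) = 5 - 1*5 = 5 - 5 = 0)
r = -33 (r = -3 + (½)*(-60) = -3 - 30 = -33)
G(K) = 0 (G(K) = (0 + K)*0 = K*0 = 0)
R = -1193010921/109283288 (R = -81345/8728 - (-19992)/(-12521) = -81345/8728 - (-19992)*(-1)/12521 = -81345/8728 - 1*19992/12521 = -81345/8728 - 19992/12521 = -1193010921/109283288 ≈ -10.917)
G(r) - R = 0 - 1*(-1193010921/109283288) = 0 + 1193010921/109283288 = 1193010921/109283288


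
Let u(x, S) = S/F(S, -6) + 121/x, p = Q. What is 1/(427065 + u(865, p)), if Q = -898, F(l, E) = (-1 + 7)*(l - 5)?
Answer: 2343285/1000735724699 ≈ 2.3416e-6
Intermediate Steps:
F(l, E) = -30 + 6*l (F(l, E) = 6*(-5 + l) = -30 + 6*l)
p = -898
u(x, S) = 121/x + S/(-30 + 6*S) (u(x, S) = S/(-30 + 6*S) + 121/x = 121/x + S/(-30 + 6*S))
1/(427065 + u(865, p)) = 1/(427065 + (⅙)*(-3630 + 726*(-898) - 898*865)/(865*(-5 - 898))) = 1/(427065 + (⅙)*(1/865)*(-3630 - 651948 - 776770)/(-903)) = 1/(427065 + (⅙)*(1/865)*(-1/903)*(-1432348)) = 1/(427065 + 716174/2343285) = 1/(1000735724699/2343285) = 2343285/1000735724699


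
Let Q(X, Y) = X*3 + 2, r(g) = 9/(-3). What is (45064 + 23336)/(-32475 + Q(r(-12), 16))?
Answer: -34200/16241 ≈ -2.1058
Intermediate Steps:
r(g) = -3 (r(g) = 9*(-⅓) = -3)
Q(X, Y) = 2 + 3*X (Q(X, Y) = 3*X + 2 = 2 + 3*X)
(45064 + 23336)/(-32475 + Q(r(-12), 16)) = (45064 + 23336)/(-32475 + (2 + 3*(-3))) = 68400/(-32475 + (2 - 9)) = 68400/(-32475 - 7) = 68400/(-32482) = 68400*(-1/32482) = -34200/16241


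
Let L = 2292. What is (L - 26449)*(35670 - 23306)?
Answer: -298677148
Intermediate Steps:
(L - 26449)*(35670 - 23306) = (2292 - 26449)*(35670 - 23306) = -24157*12364 = -298677148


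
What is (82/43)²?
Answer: 6724/1849 ≈ 3.6366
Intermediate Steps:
(82/43)² = 6724/1849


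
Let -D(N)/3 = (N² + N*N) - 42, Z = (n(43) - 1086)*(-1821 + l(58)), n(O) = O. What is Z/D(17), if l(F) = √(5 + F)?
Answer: -633101/536 + 1043*√7/536 ≈ -1176.0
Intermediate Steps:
Z = 1899303 - 3129*√7 (Z = (43 - 1086)*(-1821 + √(5 + 58)) = -1043*(-1821 + √63) = -1043*(-1821 + 3*√7) = 1899303 - 3129*√7 ≈ 1.8910e+6)
D(N) = 126 - 6*N² (D(N) = -3*((N² + N*N) - 42) = -3*((N² + N²) - 42) = -3*(2*N² - 42) = -3*(-42 + 2*N²) = 126 - 6*N²)
Z/D(17) = (1899303 - 3129*√7)/(126 - 6*17²) = (1899303 - 3129*√7)/(126 - 6*289) = (1899303 - 3129*√7)/(126 - 1734) = (1899303 - 3129*√7)/(-1608) = (1899303 - 3129*√7)*(-1/1608) = -633101/536 + 1043*√7/536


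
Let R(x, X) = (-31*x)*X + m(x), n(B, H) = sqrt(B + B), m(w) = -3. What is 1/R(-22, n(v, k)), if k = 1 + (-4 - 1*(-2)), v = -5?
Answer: -3/4651249 - 682*I*sqrt(10)/4651249 ≈ -6.4499e-7 - 0.00046368*I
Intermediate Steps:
k = -1 (k = 1 + (-4 + 2) = 1 - 2 = -1)
n(B, H) = sqrt(2)*sqrt(B) (n(B, H) = sqrt(2*B) = sqrt(2)*sqrt(B))
R(x, X) = -3 - 31*X*x (R(x, X) = (-31*x)*X - 3 = -31*X*x - 3 = -3 - 31*X*x)
1/R(-22, n(v, k)) = 1/(-3 - 31*sqrt(2)*sqrt(-5)*(-22)) = 1/(-3 - 31*sqrt(2)*(I*sqrt(5))*(-22)) = 1/(-3 - 31*I*sqrt(10)*(-22)) = 1/(-3 + 682*I*sqrt(10))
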